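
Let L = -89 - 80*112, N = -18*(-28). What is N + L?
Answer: -8545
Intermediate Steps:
N = 504
L = -9049 (L = -89 - 8960 = -9049)
N + L = 504 - 9049 = -8545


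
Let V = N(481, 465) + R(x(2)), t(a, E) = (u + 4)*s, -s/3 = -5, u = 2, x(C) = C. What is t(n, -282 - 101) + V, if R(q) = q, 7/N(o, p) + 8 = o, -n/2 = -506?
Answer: 43523/473 ≈ 92.015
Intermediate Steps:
n = 1012 (n = -2*(-506) = 1012)
s = 15 (s = -3*(-5) = 15)
N(o, p) = 7/(-8 + o)
t(a, E) = 90 (t(a, E) = (2 + 4)*15 = 6*15 = 90)
V = 953/473 (V = 7/(-8 + 481) + 2 = 7/473 + 2 = 953/473 ≈ 2.0148)
t(n, -282 - 101) + V = 90 + 953/473 = 43523/473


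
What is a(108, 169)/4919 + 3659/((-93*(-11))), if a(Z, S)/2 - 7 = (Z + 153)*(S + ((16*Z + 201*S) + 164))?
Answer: 19258249123/5032137 ≈ 3827.1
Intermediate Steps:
a(Z, S) = 14 + 2*(153 + Z)*(164 + 16*Z + 202*S) (a(Z, S) = 14 + 2*((Z + 153)*(S + ((16*Z + 201*S) + 164))) = 14 + 2*((153 + Z)*(S + (164 + 16*Z + 201*S))) = 14 + 2*((153 + Z)*(164 + 16*Z + 202*S)) = 14 + 2*(153 + Z)*(164 + 16*Z + 202*S))
a(108, 169)/4919 + 3659/((-93*(-11))) = (50198 + 32*108² + 5224*108 + 61812*169 + 404*169*108)/4919 + 3659/((-93*(-11))) = (50198 + 32*11664 + 564192 + 10446228 + 7373808)*(1/4919) + 3659/1023 = (50198 + 373248 + 564192 + 10446228 + 7373808)*(1/4919) + 3659*(1/1023) = 18807674*(1/4919) + 3659/1023 = 18807674/4919 + 3659/1023 = 19258249123/5032137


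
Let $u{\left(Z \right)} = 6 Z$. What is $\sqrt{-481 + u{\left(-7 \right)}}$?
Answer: $i \sqrt{523} \approx 22.869 i$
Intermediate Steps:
$\sqrt{-481 + u{\left(-7 \right)}} = \sqrt{-481 + 6 \left(-7\right)} = \sqrt{-481 - 42} = \sqrt{-523} = i \sqrt{523}$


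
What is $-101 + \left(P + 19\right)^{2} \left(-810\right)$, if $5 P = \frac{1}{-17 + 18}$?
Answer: $- \frac{1493497}{5} \approx -2.987 \cdot 10^{5}$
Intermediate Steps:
$P = \frac{1}{5}$ ($P = \frac{1}{5 \left(-17 + 18\right)} = \frac{1}{5 \cdot 1} = \frac{1}{5} \cdot 1 = \frac{1}{5} \approx 0.2$)
$-101 + \left(P + 19\right)^{2} \left(-810\right) = -101 + \left(\frac{1}{5} + 19\right)^{2} \left(-810\right) = -101 + \left(\frac{96}{5}\right)^{2} \left(-810\right) = -101 + \frac{9216}{25} \left(-810\right) = -101 - \frac{1492992}{5} = - \frac{1493497}{5}$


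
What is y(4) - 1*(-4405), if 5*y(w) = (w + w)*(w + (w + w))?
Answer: 22121/5 ≈ 4424.2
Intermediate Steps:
y(w) = 6*w**2/5 (y(w) = ((w + w)*(w + (w + w)))/5 = ((2*w)*(w + 2*w))/5 = ((2*w)*(3*w))/5 = (6*w**2)/5 = 6*w**2/5)
y(4) - 1*(-4405) = (6/5)*4**2 - 1*(-4405) = (6/5)*16 + 4405 = 96/5 + 4405 = 22121/5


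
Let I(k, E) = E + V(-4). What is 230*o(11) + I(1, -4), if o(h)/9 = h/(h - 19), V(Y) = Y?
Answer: -11417/4 ≈ -2854.3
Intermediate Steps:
o(h) = 9*h/(-19 + h) (o(h) = 9*(h/(h - 19)) = 9*(h/(-19 + h)) = 9*h/(-19 + h))
I(k, E) = -4 + E (I(k, E) = E - 4 = -4 + E)
230*o(11) + I(1, -4) = 230*(9*11/(-19 + 11)) + (-4 - 4) = 230*(9*11/(-8)) - 8 = 230*(9*11*(-⅛)) - 8 = 230*(-99/8) - 8 = -11385/4 - 8 = -11417/4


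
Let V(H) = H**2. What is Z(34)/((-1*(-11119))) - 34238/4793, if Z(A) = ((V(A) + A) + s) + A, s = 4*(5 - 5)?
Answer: -374825690/53293367 ≈ -7.0332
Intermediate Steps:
s = 0 (s = 4*0 = 0)
Z(A) = A**2 + 2*A (Z(A) = ((A**2 + A) + 0) + A = ((A + A**2) + 0) + A = (A + A**2) + A = A**2 + 2*A)
Z(34)/((-1*(-11119))) - 34238/4793 = (34*(2 + 34))/((-1*(-11119))) - 34238/4793 = (34*36)/11119 - 34238*1/4793 = 1224*(1/11119) - 34238/4793 = 1224/11119 - 34238/4793 = -374825690/53293367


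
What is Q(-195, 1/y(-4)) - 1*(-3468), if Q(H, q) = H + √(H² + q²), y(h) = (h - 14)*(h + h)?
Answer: 3273 + √788486401/144 ≈ 3468.0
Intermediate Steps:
y(h) = 2*h*(-14 + h) (y(h) = (-14 + h)*(2*h) = 2*h*(-14 + h))
Q(-195, 1/y(-4)) - 1*(-3468) = (-195 + √((-195)² + (1/(2*(-4)*(-14 - 4)))²)) - 1*(-3468) = (-195 + √(38025 + (1/(2*(-4)*(-18)))²)) + 3468 = (-195 + √(38025 + (1/144)²)) + 3468 = (-195 + √(38025 + 1/20736)) + 3468 = (-195 + √(788486401/20736)) + 3468 = (-195 + √788486401/144) + 3468 = 3273 + √788486401/144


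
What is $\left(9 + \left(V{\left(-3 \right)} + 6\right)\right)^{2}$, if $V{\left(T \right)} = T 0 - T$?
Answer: $324$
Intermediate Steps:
$V{\left(T \right)} = - T$ ($V{\left(T \right)} = 0 - T = - T$)
$\left(9 + \left(V{\left(-3 \right)} + 6\right)\right)^{2} = \left(9 + \left(\left(-1\right) \left(-3\right) + 6\right)\right)^{2} = \left(9 + \left(3 + 6\right)\right)^{2} = \left(9 + 9\right)^{2} = 18^{2} = 324$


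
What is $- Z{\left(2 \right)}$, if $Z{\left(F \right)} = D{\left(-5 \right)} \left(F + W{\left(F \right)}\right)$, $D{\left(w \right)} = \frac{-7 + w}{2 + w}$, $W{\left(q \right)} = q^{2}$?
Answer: $-24$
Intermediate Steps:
$D{\left(w \right)} = \frac{-7 + w}{2 + w}$
$Z{\left(F \right)} = 4 F + 4 F^{2}$ ($Z{\left(F \right)} = \frac{-7 - 5}{2 - 5} \left(F + F^{2}\right) = \frac{1}{-3} \left(-12\right) \left(F + F^{2}\right) = \left(- \frac{1}{3}\right) \left(-12\right) \left(F + F^{2}\right) = 4 \left(F + F^{2}\right) = 4 F + 4 F^{2}$)
$- Z{\left(2 \right)} = - 4 \cdot 2 \left(1 + 2\right) = - 4 \cdot 2 \cdot 3 = \left(-1\right) 24 = -24$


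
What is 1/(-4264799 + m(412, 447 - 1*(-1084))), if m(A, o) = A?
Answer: -1/4264387 ≈ -2.3450e-7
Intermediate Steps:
1/(-4264799 + m(412, 447 - 1*(-1084))) = 1/(-4264799 + 412) = 1/(-4264387) = -1/4264387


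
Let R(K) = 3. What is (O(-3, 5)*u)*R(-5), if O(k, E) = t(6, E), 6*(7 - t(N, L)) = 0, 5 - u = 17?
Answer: -252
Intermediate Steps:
u = -12 (u = 5 - 1*17 = 5 - 17 = -12)
t(N, L) = 7 (t(N, L) = 7 - ⅙*0 = 7 + 0 = 7)
O(k, E) = 7
(O(-3, 5)*u)*R(-5) = (7*(-12))*3 = -84*3 = -252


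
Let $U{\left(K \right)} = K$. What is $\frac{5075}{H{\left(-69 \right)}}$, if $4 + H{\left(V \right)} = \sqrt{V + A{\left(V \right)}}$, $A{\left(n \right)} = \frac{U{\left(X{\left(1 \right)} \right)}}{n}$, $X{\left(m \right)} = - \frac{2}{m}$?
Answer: $- \frac{1400700}{5863} - \frac{5075 i \sqrt{328371}}{5863} \approx -238.91 - 496.02 i$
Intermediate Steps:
$A{\left(n \right)} = - \frac{2}{n}$ ($A{\left(n \right)} = \frac{\left(-2\right) 1^{-1}}{n} = \frac{\left(-2\right) 1}{n} = - \frac{2}{n}$)
$H{\left(V \right)} = -4 + \sqrt{V - \frac{2}{V}}$
$\frac{5075}{H{\left(-69 \right)}} = \frac{5075}{-4 + \sqrt{-69 - \frac{2}{-69}}} = \frac{5075}{-4 + \sqrt{-69 - - \frac{2}{69}}} = \frac{5075}{-4 + \sqrt{-69 + \frac{2}{69}}} = \frac{5075}{-4 + \sqrt{- \frac{4759}{69}}} = \frac{5075}{-4 + \frac{i \sqrt{328371}}{69}}$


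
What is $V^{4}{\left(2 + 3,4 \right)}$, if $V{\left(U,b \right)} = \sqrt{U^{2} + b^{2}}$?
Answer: $1681$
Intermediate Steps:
$V^{4}{\left(2 + 3,4 \right)} = \left(\sqrt{\left(2 + 3\right)^{2} + 4^{2}}\right)^{4} = \left(\sqrt{5^{2} + 16}\right)^{4} = \left(\sqrt{25 + 16}\right)^{4} = \left(\sqrt{41}\right)^{4} = 1681$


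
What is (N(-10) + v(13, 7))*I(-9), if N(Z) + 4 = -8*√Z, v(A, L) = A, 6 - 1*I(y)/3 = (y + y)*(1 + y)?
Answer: -3726 + 3312*I*√10 ≈ -3726.0 + 10473.0*I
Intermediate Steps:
I(y) = 18 - 6*y*(1 + y) (I(y) = 18 - 3*(y + y)*(1 + y) = 18 - 3*2*y*(1 + y) = 18 - 6*y*(1 + y))
N(Z) = -4 - 8*√Z
(N(-10) + v(13, 7))*I(-9) = ((-4 - 8*I*√10) + 13)*(18 - 6*(-9) - 6*(-9)²) = ((-4 - 8*I*√10) + 13)*(18 + 54 - 6*81) = ((-4 - 8*I*√10) + 13)*(18 + 54 - 486) = (9 - 8*I*√10)*(-414) = -3726 + 3312*I*√10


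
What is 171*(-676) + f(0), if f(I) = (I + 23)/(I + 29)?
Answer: -3352261/29 ≈ -1.1560e+5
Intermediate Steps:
f(I) = (23 + I)/(29 + I)
171*(-676) + f(0) = 171*(-676) + (23 + 0)/(29 + 0) = -115596 + 23/29 = -3352261/29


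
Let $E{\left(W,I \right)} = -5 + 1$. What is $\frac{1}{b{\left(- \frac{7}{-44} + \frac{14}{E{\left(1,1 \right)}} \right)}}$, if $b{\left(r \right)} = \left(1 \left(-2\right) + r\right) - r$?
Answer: $- \frac{1}{2} \approx -0.5$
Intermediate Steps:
$E{\left(W,I \right)} = -4$
$b{\left(r \right)} = -2$ ($b{\left(r \right)} = \left(-2 + r\right) - r = -2$)
$\frac{1}{b{\left(- \frac{7}{-44} + \frac{14}{E{\left(1,1 \right)}} \right)}} = \frac{1}{-2} = - \frac{1}{2}$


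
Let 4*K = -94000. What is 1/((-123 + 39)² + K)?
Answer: -1/16444 ≈ -6.0812e-5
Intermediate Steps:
K = -23500 (K = (¼)*(-94000) = -23500)
1/((-123 + 39)² + K) = 1/((-123 + 39)² - 23500) = 1/((-84)² - 23500) = 1/(7056 - 23500) = 1/(-16444) = -1/16444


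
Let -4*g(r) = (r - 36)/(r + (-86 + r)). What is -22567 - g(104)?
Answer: -2753157/122 ≈ -22567.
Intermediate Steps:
g(r) = -(-36 + r)/(4*(-86 + 2*r)) (g(r) = -(r - 36)/(4*(r + (-86 + r))) = -(-36 + r)/(4*(-86 + 2*r)))
-22567 - g(104) = -22567 - (36 - 1*104)/(8*(-43 + 104)) = -22567 - (36 - 104)/(8*61) = -22567 - (-68)/(8*61) = -22567 - 1*(-17/122) = -22567 + 17/122 = -2753157/122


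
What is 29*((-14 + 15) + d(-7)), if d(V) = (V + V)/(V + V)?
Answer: 58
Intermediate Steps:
d(V) = 1 (d(V) = (2*V)/((2*V)) = (2*V)*(1/(2*V)) = 1)
29*((-14 + 15) + d(-7)) = 29*((-14 + 15) + 1) = 29*(1 + 1) = 29*2 = 58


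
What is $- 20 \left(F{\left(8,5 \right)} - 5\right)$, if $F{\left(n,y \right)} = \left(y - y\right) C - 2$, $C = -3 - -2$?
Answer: $140$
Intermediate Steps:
$C = -1$ ($C = -3 + 2 = -1$)
$F{\left(n,y \right)} = -2$ ($F{\left(n,y \right)} = \left(y - y\right) \left(-1\right) - 2 = 0 \left(-1\right) - 2 = 0 - 2 = -2$)
$- 20 \left(F{\left(8,5 \right)} - 5\right) = - 20 \left(-2 - 5\right) = \left(-20\right) \left(-7\right) = 140$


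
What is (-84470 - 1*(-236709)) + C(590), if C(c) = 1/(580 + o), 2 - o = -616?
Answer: 182382323/1198 ≈ 1.5224e+5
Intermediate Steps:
o = 618 (o = 2 - 1*(-616) = 2 + 616 = 618)
C(c) = 1/1198 (C(c) = 1/(580 + 618) = 1/1198)
(-84470 - 1*(-236709)) + C(590) = (-84470 - 1*(-236709)) + 1/1198 = (-84470 + 236709) + 1/1198 = 152239 + 1/1198 = 182382323/1198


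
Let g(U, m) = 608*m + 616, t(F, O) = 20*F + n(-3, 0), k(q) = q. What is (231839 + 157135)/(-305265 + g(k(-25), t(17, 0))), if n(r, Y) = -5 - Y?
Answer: -388974/100969 ≈ -3.8524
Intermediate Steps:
t(F, O) = -5 + 20*F (t(F, O) = 20*F + (-5 - 1*0) = 20*F + (-5 + 0) = 20*F - 5 = -5 + 20*F)
g(U, m) = 616 + 608*m
(231839 + 157135)/(-305265 + g(k(-25), t(17, 0))) = (231839 + 157135)/(-305265 + (616 + 608*(-5 + 20*17))) = 388974/(-305265 + (616 + 608*(-5 + 340))) = 388974/(-305265 + (616 + 608*335)) = 388974/(-305265 + (616 + 203680)) = 388974/(-305265 + 204296) = 388974/(-100969) = 388974*(-1/100969) = -388974/100969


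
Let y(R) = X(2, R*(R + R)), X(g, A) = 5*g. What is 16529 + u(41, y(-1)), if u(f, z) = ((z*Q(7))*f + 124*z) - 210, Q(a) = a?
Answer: 20429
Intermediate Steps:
y(R) = 10 (y(R) = 5*2 = 10)
u(f, z) = -210 + 124*z + 7*f*z (u(f, z) = ((z*7)*f + 124*z) - 210 = ((7*z)*f + 124*z) - 210 = (7*f*z + 124*z) - 210 = (124*z + 7*f*z) - 210 = -210 + 124*z + 7*f*z)
16529 + u(41, y(-1)) = 16529 + (-210 + 124*10 + 7*41*10) = 16529 + (-210 + 1240 + 2870) = 16529 + 3900 = 20429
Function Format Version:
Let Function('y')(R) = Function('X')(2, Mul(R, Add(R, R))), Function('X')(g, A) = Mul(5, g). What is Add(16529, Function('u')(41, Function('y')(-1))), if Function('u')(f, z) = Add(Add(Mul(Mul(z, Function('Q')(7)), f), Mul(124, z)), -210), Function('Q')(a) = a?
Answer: 20429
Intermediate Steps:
Function('y')(R) = 10 (Function('y')(R) = Mul(5, 2) = 10)
Function('u')(f, z) = Add(-210, Mul(124, z), Mul(7, f, z)) (Function('u')(f, z) = Add(Add(Mul(Mul(z, 7), f), Mul(124, z)), -210) = Add(Add(Mul(Mul(7, z), f), Mul(124, z)), -210) = Add(Add(Mul(7, f, z), Mul(124, z)), -210) = Add(Add(Mul(124, z), Mul(7, f, z)), -210) = Add(-210, Mul(124, z), Mul(7, f, z)))
Add(16529, Function('u')(41, Function('y')(-1))) = Add(16529, Add(-210, Mul(124, 10), Mul(7, 41, 10))) = Add(16529, Add(-210, 1240, 2870)) = Add(16529, 3900) = 20429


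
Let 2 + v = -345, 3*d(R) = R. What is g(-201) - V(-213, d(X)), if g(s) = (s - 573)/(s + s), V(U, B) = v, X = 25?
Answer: 23378/67 ≈ 348.93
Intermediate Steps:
d(R) = R/3
v = -347 (v = -2 - 345 = -347)
V(U, B) = -347
g(s) = (-573 + s)/(2*s) (g(s) = (-573 + s)/((2*s)) = (-573 + s)*(1/(2*s)) = (-573 + s)/(2*s))
g(-201) - V(-213, d(X)) = (½)*(-573 - 201)/(-201) - 1*(-347) = (½)*(-1/201)*(-774) + 347 = 129/67 + 347 = 23378/67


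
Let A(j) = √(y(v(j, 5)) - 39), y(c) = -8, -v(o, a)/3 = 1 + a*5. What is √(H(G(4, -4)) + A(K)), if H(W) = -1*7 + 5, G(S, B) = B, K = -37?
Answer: √(-2 + I*√47) ≈ 1.6033 + 2.1379*I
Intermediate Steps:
v(o, a) = -3 - 15*a (v(o, a) = -3*(1 + a*5) = -3*(1 + 5*a) = -3 - 15*a)
A(j) = I*√47 (A(j) = √(-8 - 39) = √(-47) = I*√47)
H(W) = -2 (H(W) = -7 + 5 = -2)
√(H(G(4, -4)) + A(K)) = √(-2 + I*√47)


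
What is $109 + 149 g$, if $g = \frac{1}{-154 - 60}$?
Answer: $\frac{23177}{214} \approx 108.3$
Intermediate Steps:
$g = - \frac{1}{214}$ ($g = \frac{1}{-214} = - \frac{1}{214} \approx -0.0046729$)
$109 + 149 g = 109 + 149 \left(- \frac{1}{214}\right) = 109 - \frac{149}{214} = \frac{23177}{214}$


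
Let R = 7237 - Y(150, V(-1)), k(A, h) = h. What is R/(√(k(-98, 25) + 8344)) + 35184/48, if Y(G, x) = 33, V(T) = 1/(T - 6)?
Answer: 733 + 7204*√8369/8369 ≈ 811.75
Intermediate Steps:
V(T) = 1/(-6 + T)
R = 7204 (R = 7237 - 1*33 = 7237 - 33 = 7204)
R/(√(k(-98, 25) + 8344)) + 35184/48 = 7204/(√(25 + 8344)) + 35184/48 = 7204/(√8369) + 35184*(1/48) = 7204*(√8369/8369) + 733 = 7204*√8369/8369 + 733 = 733 + 7204*√8369/8369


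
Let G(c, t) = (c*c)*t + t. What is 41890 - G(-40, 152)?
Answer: -201462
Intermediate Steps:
G(c, t) = t + t*c**2 (G(c, t) = c**2*t + t = t*c**2 + t = t + t*c**2)
41890 - G(-40, 152) = 41890 - 152*(1 + (-40)**2) = 41890 - 152*(1 + 1600) = 41890 - 152*1601 = 41890 - 1*243352 = 41890 - 243352 = -201462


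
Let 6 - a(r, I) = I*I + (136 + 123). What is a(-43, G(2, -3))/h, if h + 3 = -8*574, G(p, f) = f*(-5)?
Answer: 478/4595 ≈ 0.10403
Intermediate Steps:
G(p, f) = -5*f
h = -4595 (h = -3 - 8*574 = -3 - 4592 = -4595)
a(r, I) = -253 - I**2 (a(r, I) = 6 - (I*I + (136 + 123)) = 6 - (I**2 + 259) = 6 - (259 + I**2) = 6 + (-259 - I**2) = -253 - I**2)
a(-43, G(2, -3))/h = (-253 - (-5*(-3))**2)/(-4595) = (-253 - 1*15**2)*(-1/4595) = (-253 - 1*225)*(-1/4595) = (-253 - 225)*(-1/4595) = -478*(-1/4595) = 478/4595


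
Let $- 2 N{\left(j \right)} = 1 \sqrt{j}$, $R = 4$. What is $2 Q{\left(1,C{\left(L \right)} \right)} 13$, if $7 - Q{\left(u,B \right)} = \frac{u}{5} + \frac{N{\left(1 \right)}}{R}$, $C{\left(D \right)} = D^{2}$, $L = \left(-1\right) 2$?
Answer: $\frac{3601}{20} \approx 180.05$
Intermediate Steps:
$L = -2$
$N{\left(j \right)} = - \frac{\sqrt{j}}{2}$ ($N{\left(j \right)} = - \frac{1 \sqrt{j}}{2} = - \frac{\sqrt{j}}{2}$)
$Q{\left(u,B \right)} = \frac{57}{8} - \frac{u}{5}$ ($Q{\left(u,B \right)} = 7 - \left(\frac{u}{5} + \frac{\left(- \frac{1}{2}\right) \sqrt{1}}{4}\right) = 7 - \left(u \frac{1}{5} + \left(- \frac{1}{2}\right) 1 \cdot \frac{1}{4}\right) = 7 - \left(\frac{u}{5} - \frac{1}{8}\right) = 7 - \left(- \frac{1}{8} + \frac{u}{5}\right) = \frac{57}{8} - \frac{u}{5}$)
$2 Q{\left(1,C{\left(L \right)} \right)} 13 = 2 \left(\frac{57}{8} - \frac{1}{5}\right) 13 = 2 \cdot \frac{277}{40} \cdot 13 = \frac{277}{20} \cdot 13 = \frac{3601}{20}$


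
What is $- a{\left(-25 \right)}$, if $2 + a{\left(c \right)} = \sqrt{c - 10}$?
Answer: $2 - i \sqrt{35} \approx 2.0 - 5.9161 i$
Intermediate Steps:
$a{\left(c \right)} = -2 + \sqrt{-10 + c}$ ($a{\left(c \right)} = -2 + \sqrt{c - 10} = -2 + \sqrt{-10 + c}$)
$- a{\left(-25 \right)} = - (-2 + \sqrt{-10 - 25}) = - (-2 + \sqrt{-35}) = - (-2 + i \sqrt{35}) = 2 - i \sqrt{35}$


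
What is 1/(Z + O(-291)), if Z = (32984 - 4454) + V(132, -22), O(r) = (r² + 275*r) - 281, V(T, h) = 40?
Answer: 1/32945 ≈ 3.0354e-5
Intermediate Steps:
O(r) = -281 + r² + 275*r
Z = 28570 (Z = (32984 - 4454) + 40 = 28530 + 40 = 28570)
1/(Z + O(-291)) = 1/(28570 + (-281 + (-291)² + 275*(-291))) = 1/(28570 + (-281 + 84681 - 80025)) = 1/(28570 + 4375) = 1/32945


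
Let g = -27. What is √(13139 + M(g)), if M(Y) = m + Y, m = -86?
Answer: √13026 ≈ 114.13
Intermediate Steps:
M(Y) = -86 + Y
√(13139 + M(g)) = √(13139 + (-86 - 27)) = √(13139 - 113) = √13026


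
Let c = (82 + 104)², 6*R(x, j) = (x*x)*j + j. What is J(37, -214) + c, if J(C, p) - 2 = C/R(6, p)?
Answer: 3701983/107 ≈ 34598.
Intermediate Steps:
R(x, j) = j/6 + j*x²/6 (R(x, j) = ((x*x)*j + j)/6 = (x²*j + j)/6 = (j*x² + j)/6 = (j + j*x²)/6 = j/6 + j*x²/6)
J(C, p) = 2 + 6*C/(37*p) (J(C, p) = 2 + C/((p*(1 + 6²)/6)) = 2 + C/((p*(1 + 36)/6)) = 2 + C/(((⅙)*p*37)) = 2 + C/((37*p/6)) = 2 + C*(6/(37*p)) = 2 + 6*C/(37*p))
c = 34596 (c = 186² = 34596)
J(37, -214) + c = (2 + (6/37)*37/(-214)) + 34596 = (2 + (6/37)*37*(-1/214)) + 34596 = (2 - 3/107) + 34596 = 211/107 + 34596 = 3701983/107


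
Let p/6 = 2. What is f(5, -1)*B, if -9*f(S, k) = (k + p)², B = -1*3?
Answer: 121/3 ≈ 40.333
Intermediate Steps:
p = 12 (p = 6*2 = 12)
B = -3
f(S, k) = -(12 + k)²/9 (f(S, k) = -(k + 12)²/9 = -(12 + k)²/9)
f(5, -1)*B = -(12 - 1)²/9*(-3) = -⅑*11²*(-3) = -⅑*121*(-3) = -121/9*(-3) = 121/3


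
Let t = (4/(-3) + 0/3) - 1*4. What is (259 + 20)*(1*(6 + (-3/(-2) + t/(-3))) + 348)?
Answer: 199361/2 ≈ 99681.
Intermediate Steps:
t = -16/3 (t = (4*(-⅓) + 0*(⅓)) - 4 = (-4/3 + 0) - 4 = -4/3 - 4 = -16/3 ≈ -5.3333)
(259 + 20)*(1*(6 + (-3/(-2) + t/(-3))) + 348) = (259 + 20)*(1*(6 + (-3/(-2) - 16/3/(-3))) + 348) = 279*(1*(6 + (-3*(-½) - 16/3*(-⅓))) + 348) = 279*(1*(6 + (3/2 + 16/9)) + 348) = 279*(1*(6 + 59/18) + 348) = 279*(1*(167/18) + 348) = 279*(167/18 + 348) = 279*(6431/18) = 199361/2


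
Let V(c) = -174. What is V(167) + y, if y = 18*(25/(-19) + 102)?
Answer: 31128/19 ≈ 1638.3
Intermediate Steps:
y = 34434/19 (y = 18*(25*(-1/19) + 102) = 18*(-25/19 + 102) = 18*(1913/19) = 34434/19 ≈ 1812.3)
V(167) + y = -174 + 34434/19 = 31128/19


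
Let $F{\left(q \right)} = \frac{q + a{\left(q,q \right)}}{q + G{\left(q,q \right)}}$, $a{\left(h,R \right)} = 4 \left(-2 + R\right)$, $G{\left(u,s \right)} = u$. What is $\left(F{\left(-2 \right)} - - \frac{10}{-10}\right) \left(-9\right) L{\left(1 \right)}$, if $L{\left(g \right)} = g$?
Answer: $- \frac{63}{2} \approx -31.5$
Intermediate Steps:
$a{\left(h,R \right)} = -8 + 4 R$
$F{\left(q \right)} = \frac{-8 + 5 q}{2 q}$ ($F{\left(q \right)} = \frac{q + \left(-8 + 4 q\right)}{q + q} = \frac{-8 + 5 q}{2 q}$)
$\left(F{\left(-2 \right)} - - \frac{10}{-10}\right) \left(-9\right) L{\left(1 \right)} = \left(\left(\frac{5}{2} - \frac{4}{-2}\right) - - \frac{10}{-10}\right) \left(-9\right) 1 = \left(\left(\frac{5}{2} - -2\right) - \left(-10\right) \left(- \frac{1}{10}\right)\right) \left(-9\right) 1 = \left(\left(\frac{5}{2} + 2\right) - 1\right) \left(-9\right) 1 = \left(\frac{9}{2} - 1\right) \left(-9\right) 1 = \frac{7}{2} \left(-9\right) 1 = \left(- \frac{63}{2}\right) 1 = - \frac{63}{2}$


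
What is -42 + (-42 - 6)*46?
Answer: -2250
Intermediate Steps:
-42 + (-42 - 6)*46 = -42 - 48*46 = -42 - 2208 = -2250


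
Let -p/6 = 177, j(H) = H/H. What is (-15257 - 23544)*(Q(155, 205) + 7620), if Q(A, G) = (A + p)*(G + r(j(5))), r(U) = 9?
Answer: 7235532878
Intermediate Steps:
j(H) = 1
p = -1062 (p = -6*177 = -1062)
Q(A, G) = (-1062 + A)*(9 + G) (Q(A, G) = (A - 1062)*(G + 9) = (-1062 + A)*(9 + G))
(-15257 - 23544)*(Q(155, 205) + 7620) = (-15257 - 23544)*((-9558 - 1062*205 + 9*155 + 155*205) + 7620) = -38801*((-9558 - 217710 + 1395 + 31775) + 7620) = -38801*(-194098 + 7620) = -38801*(-186478) = 7235532878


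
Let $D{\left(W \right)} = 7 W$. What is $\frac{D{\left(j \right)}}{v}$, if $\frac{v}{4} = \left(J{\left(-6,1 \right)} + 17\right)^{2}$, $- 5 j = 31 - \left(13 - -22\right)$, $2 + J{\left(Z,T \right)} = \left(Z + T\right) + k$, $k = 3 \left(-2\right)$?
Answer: $\frac{7}{80} \approx 0.0875$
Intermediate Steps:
$k = -6$
$J{\left(Z,T \right)} = -8 + T + Z$ ($J{\left(Z,T \right)} = -2 - \left(6 - T - Z\right) = -2 + \left(-6 + T + Z\right) = -8 + T + Z$)
$j = \frac{4}{5}$ ($j = - \frac{31 - \left(13 - -22\right)}{5} = - \frac{31 - \left(13 + 22\right)}{5} = - \frac{31 - 35}{5} = \left(- \frac{1}{5}\right) \left(-4\right) = \frac{4}{5} \approx 0.8$)
$v = 64$ ($v = 4 \left(\left(-8 + 1 - 6\right) + 17\right)^{2} = 4 \left(-13 + 17\right)^{2} = 4 \cdot 4^{2} = 4 \cdot 16 = 64$)
$\frac{D{\left(j \right)}}{v} = \frac{7 \cdot \frac{4}{5}}{64} = \frac{28}{5} \cdot \frac{1}{64} = \frac{7}{80}$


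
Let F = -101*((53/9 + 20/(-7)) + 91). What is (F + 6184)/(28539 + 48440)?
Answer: -208732/4849677 ≈ -0.043040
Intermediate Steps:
F = -598324/63 (F = -101*((53*(1/9) + 20*(-1/7)) + 91) = -101*((53/9 - 20/7) + 91) = -101*(191/63 + 91) = -101*5924/63 = -598324/63 ≈ -9497.2)
(F + 6184)/(28539 + 48440) = (-598324/63 + 6184)/(28539 + 48440) = -208732/63/76979 = -208732/63*1/76979 = -208732/4849677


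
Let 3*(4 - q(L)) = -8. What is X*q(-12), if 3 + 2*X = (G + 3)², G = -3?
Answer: -10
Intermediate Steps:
q(L) = 20/3 (q(L) = 4 - ⅓*(-8) = 4 + 8/3 = 20/3)
X = -3/2 (X = -3/2 + (-3 + 3)²/2 = -3/2 + (½)*0² = -3/2 + (½)*0 = -3/2 + 0 = -3/2 ≈ -1.5000)
X*q(-12) = -3/2*20/3 = -10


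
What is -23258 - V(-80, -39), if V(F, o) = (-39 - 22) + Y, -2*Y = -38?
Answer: -23216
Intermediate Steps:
Y = 19 (Y = -½*(-38) = 19)
V(F, o) = -42 (V(F, o) = (-39 - 22) + 19 = -61 + 19 = -42)
-23258 - V(-80, -39) = -23258 - 1*(-42) = -23258 + 42 = -23216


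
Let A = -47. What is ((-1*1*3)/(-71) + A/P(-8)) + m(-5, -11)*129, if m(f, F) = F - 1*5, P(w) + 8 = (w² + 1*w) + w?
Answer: -5864977/2840 ≈ -2065.1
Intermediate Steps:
P(w) = -8 + w² + 2*w (P(w) = -8 + ((w² + 1*w) + w) = -8 + ((w² + w) + w) = -8 + ((w + w²) + w) = -8 + (w² + 2*w) = -8 + w² + 2*w)
m(f, F) = -5 + F (m(f, F) = F - 5 = -5 + F)
((-1*1*3)/(-71) + A/P(-8)) + m(-5, -11)*129 = ((-1*1*3)/(-71) - 47/(-8 + (-8)² + 2*(-8))) + (-5 - 11)*129 = (-1*3*(-1/71) - 47/(-8 + 64 - 16)) - 16*129 = (-3*(-1/71) - 47/40) - 2064 = (3/71 - 47*1/40) - 2064 = (3/71 - 47/40) - 2064 = -3217/2840 - 2064 = -5864977/2840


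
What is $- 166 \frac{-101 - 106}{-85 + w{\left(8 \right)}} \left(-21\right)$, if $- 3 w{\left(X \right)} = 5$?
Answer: $\frac{1082403}{130} \approx 8326.2$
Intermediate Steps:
$w{\left(X \right)} = - \frac{5}{3}$ ($w{\left(X \right)} = \left(- \frac{1}{3}\right) 5 = - \frac{5}{3}$)
$- 166 \frac{-101 - 106}{-85 + w{\left(8 \right)}} \left(-21\right) = - 166 \frac{-101 - 106}{-85 - \frac{5}{3}} \left(-21\right) = - 166 \left(- \frac{207}{- \frac{260}{3}}\right) \left(-21\right) = - 166 \left(\left(-207\right) \left(- \frac{3}{260}\right)\right) \left(-21\right) = \left(-166\right) \frac{621}{260} \left(-21\right) = \left(- \frac{51543}{130}\right) \left(-21\right) = \frac{1082403}{130}$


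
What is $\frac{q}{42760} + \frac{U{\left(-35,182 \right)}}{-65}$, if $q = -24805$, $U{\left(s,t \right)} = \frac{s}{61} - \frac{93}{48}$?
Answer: $- \frac{36720611}{67817360} \approx -0.54146$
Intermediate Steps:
$U{\left(s,t \right)} = - \frac{31}{16} + \frac{s}{61}$ ($U{\left(s,t \right)} = s \frac{1}{61} - \frac{31}{16} = \frac{s}{61} - \frac{31}{16} = - \frac{31}{16} + \frac{s}{61}$)
$\frac{q}{42760} + \frac{U{\left(-35,182 \right)}}{-65} = - \frac{24805}{42760} + \frac{- \frac{31}{16} + \frac{1}{61} \left(-35\right)}{-65} = \left(-24805\right) \frac{1}{42760} + \left(- \frac{31}{16} - \frac{35}{61}\right) \left(- \frac{1}{65}\right) = - \frac{4961}{8552} - - \frac{2451}{63440} = - \frac{4961}{8552} + \frac{2451}{63440} = - \frac{36720611}{67817360}$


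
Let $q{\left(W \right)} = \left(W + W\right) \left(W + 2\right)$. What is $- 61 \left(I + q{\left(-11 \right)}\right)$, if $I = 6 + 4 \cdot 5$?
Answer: $-13664$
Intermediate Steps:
$q{\left(W \right)} = 2 W \left(2 + W\right)$
$I = 26$ ($I = 6 + 20 = 26$)
$- 61 \left(I + q{\left(-11 \right)}\right) = - 61 \left(26 + 2 \left(-11\right) \left(2 - 11\right)\right) = - 61 \left(26 + 2 \left(-11\right) \left(-9\right)\right) = - 61 \left(26 + 198\right) = \left(-61\right) 224 = -13664$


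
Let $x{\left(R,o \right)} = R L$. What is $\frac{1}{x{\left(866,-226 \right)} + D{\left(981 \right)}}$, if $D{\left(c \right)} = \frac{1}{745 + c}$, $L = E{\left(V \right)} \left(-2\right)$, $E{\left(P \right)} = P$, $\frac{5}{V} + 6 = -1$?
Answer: $\frac{12082}{14947167} \approx 0.00080831$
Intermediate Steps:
$V = - \frac{5}{7}$ ($V = \frac{5}{-6 - 1} = \frac{5}{-7} = 5 \left(- \frac{1}{7}\right) = - \frac{5}{7} \approx -0.71429$)
$L = \frac{10}{7}$ ($L = \left(- \frac{5}{7}\right) \left(-2\right) = \frac{10}{7} \approx 1.4286$)
$x{\left(R,o \right)} = \frac{10 R}{7}$ ($x{\left(R,o \right)} = R \frac{10}{7} = \frac{10 R}{7}$)
$\frac{1}{x{\left(866,-226 \right)} + D{\left(981 \right)}} = \frac{1}{\frac{10}{7} \cdot 866 + \frac{1}{745 + 981}} = \frac{1}{\frac{8660}{7} + \frac{1}{1726}} = \frac{1}{\frac{14947167}{12082}} = \frac{12082}{14947167}$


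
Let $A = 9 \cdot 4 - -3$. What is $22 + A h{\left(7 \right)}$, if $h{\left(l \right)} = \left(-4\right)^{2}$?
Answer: $646$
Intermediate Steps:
$h{\left(l \right)} = 16$
$A = 39$ ($A = 36 + 3 = 39$)
$22 + A h{\left(7 \right)} = 22 + 39 \cdot 16 = 22 + 624 = 646$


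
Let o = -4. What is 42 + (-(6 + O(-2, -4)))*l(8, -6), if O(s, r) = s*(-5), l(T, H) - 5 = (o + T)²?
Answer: -294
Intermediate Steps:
l(T, H) = 5 + (-4 + T)²
O(s, r) = -5*s
42 + (-(6 + O(-2, -4)))*l(8, -6) = 42 + (-(6 - 5*(-2)))*(5 + (-4 + 8)²) = 42 + (-(6 + 10))*(5 + 4²) = 42 + (-1*16)*(5 + 16) = 42 - 16*21 = 42 - 336 = -294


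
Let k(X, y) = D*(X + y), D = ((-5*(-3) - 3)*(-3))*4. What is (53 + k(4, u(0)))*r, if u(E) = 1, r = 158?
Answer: -105386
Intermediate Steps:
D = -144 (D = ((15 - 3)*(-3))*4 = (12*(-3))*4 = -36*4 = -144)
k(X, y) = -144*X - 144*y (k(X, y) = -144*(X + y) = -144*X - 144*y)
(53 + k(4, u(0)))*r = (53 + (-144*4 - 144*1))*158 = (53 + (-576 - 144))*158 = (53 - 720)*158 = -667*158 = -105386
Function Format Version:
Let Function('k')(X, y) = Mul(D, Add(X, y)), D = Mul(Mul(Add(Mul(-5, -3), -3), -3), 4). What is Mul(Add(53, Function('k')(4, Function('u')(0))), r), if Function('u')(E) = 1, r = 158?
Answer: -105386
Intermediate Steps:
D = -144 (D = Mul(Mul(Add(15, -3), -3), 4) = Mul(Mul(12, -3), 4) = Mul(-36, 4) = -144)
Function('k')(X, y) = Add(Mul(-144, X), Mul(-144, y)) (Function('k')(X, y) = Mul(-144, Add(X, y)) = Add(Mul(-144, X), Mul(-144, y)))
Mul(Add(53, Function('k')(4, Function('u')(0))), r) = Mul(Add(53, Add(Mul(-144, 4), Mul(-144, 1))), 158) = Mul(Add(53, Add(-576, -144)), 158) = Mul(Add(53, -720), 158) = Mul(-667, 158) = -105386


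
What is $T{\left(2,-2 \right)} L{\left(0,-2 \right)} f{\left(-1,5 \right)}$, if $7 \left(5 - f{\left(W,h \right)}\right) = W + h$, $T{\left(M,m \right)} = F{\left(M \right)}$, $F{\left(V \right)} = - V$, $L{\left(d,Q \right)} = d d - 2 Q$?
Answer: $- \frac{248}{7} \approx -35.429$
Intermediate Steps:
$L{\left(d,Q \right)} = d^{2} - 2 Q$
$T{\left(M,m \right)} = - M$
$f{\left(W,h \right)} = 5 - \frac{W}{7} - \frac{h}{7}$ ($f{\left(W,h \right)} = 5 - \frac{W + h}{7} = 5 - \left(\frac{W}{7} + \frac{h}{7}\right) = 5 - \frac{W}{7} - \frac{h}{7}$)
$T{\left(2,-2 \right)} L{\left(0,-2 \right)} f{\left(-1,5 \right)} = \left(-1\right) 2 \left(0^{2} - -4\right) \left(5 - - \frac{1}{7} - \frac{5}{7}\right) = - 2 \left(0 + 4\right) \left(5 + \frac{1}{7} - \frac{5}{7}\right) = \left(-2\right) 4 \cdot \frac{31}{7} = \left(-8\right) \frac{31}{7} = - \frac{248}{7}$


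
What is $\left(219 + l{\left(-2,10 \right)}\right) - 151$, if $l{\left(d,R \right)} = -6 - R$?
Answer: $52$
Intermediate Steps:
$\left(219 + l{\left(-2,10 \right)}\right) - 151 = \left(219 - 16\right) - 151 = 203 - 151 = 52$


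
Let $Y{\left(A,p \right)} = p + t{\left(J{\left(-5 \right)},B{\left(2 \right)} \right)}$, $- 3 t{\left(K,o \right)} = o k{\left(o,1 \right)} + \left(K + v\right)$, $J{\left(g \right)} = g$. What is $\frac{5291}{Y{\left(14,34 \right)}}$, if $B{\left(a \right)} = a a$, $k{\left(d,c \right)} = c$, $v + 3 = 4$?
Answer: $\frac{5291}{34} \approx 155.62$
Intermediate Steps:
$v = 1$ ($v = -3 + 4 = 1$)
$B{\left(a \right)} = a^{2}$
$t{\left(K,o \right)} = - \frac{1}{3} - \frac{K}{3} - \frac{o}{3}$ ($t{\left(K,o \right)} = - \frac{o 1 + \left(K + 1\right)}{3} = - \frac{o + \left(1 + K\right)}{3} = - \frac{1 + K + o}{3} = - \frac{1}{3} - \frac{K}{3} - \frac{o}{3}$)
$Y{\left(A,p \right)} = p$ ($Y{\left(A,p \right)} = p - \left(- \frac{4}{3} + \frac{4}{3}\right) = p - 0 = p + 0 = p$)
$\frac{5291}{Y{\left(14,34 \right)}} = \frac{5291}{34}$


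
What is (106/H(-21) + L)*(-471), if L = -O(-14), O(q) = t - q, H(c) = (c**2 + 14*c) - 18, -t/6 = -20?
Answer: 2697260/43 ≈ 62727.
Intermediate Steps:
t = 120 (t = -6*(-20) = 120)
H(c) = -18 + c**2 + 14*c
O(q) = 120 - q
L = -134 (L = -(120 - 1*(-14)) = -(120 + 14) = -1*134 = -134)
(106/H(-21) + L)*(-471) = (106/(-18 + (-21)**2 + 14*(-21)) - 134)*(-471) = (106/(-18 + 441 - 294) - 134)*(-471) = (106/129 - 134)*(-471) = -17180/129*(-471) = 2697260/43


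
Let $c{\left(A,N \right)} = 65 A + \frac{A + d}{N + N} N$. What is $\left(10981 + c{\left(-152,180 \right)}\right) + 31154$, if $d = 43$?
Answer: $\frac{64401}{2} \approx 32201.0$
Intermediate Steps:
$c{\left(A,N \right)} = \frac{43}{2} + \frac{131 A}{2}$ ($c{\left(A,N \right)} = 65 A + \frac{A + 43}{N + N} N = 65 A + \frac{43 + A}{2 N} N = 65 A + \left(\frac{43}{2} + \frac{A}{2}\right) = \frac{43}{2} + \frac{131 A}{2}$)
$\left(10981 + c{\left(-152,180 \right)}\right) + 31154 = \left(10981 + \left(\frac{43}{2} + \frac{131}{2} \left(-152\right)\right)\right) + 31154 = \left(10981 + \left(\frac{43}{2} - 9956\right)\right) + 31154 = \left(10981 - \frac{19869}{2}\right) + 31154 = \frac{2093}{2} + 31154 = \frac{64401}{2}$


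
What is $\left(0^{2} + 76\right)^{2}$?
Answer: $5776$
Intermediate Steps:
$\left(0^{2} + 76\right)^{2} = \left(0 + 76\right)^{2} = 76^{2} = 5776$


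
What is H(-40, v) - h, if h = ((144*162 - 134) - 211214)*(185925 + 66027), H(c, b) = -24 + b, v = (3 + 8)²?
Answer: 47372015137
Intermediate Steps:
v = 121 (v = 11² = 121)
h = -47372015040 (h = ((23328 - 134) - 211214)*251952 = (23194 - 211214)*251952 = -188020*251952 = -47372015040)
H(-40, v) - h = (-24 + 121) - 1*(-47372015040) = 97 + 47372015040 = 47372015137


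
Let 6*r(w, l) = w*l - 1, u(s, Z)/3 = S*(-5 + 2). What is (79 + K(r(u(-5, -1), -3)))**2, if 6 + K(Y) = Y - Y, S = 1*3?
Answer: 5329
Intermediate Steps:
S = 3
u(s, Z) = -27 (u(s, Z) = 3*(3*(-5 + 2)) = 3*(3*(-3)) = 3*(-9) = -27)
r(w, l) = -1/6 + l*w/6 (r(w, l) = (w*l - 1)/6 = (l*w - 1)/6 = (-1 + l*w)/6 = -1/6 + l*w/6)
K(Y) = -6 (K(Y) = -6 + (Y - Y) = -6 + 0 = -6)
(79 + K(r(u(-5, -1), -3)))**2 = (79 - 6)**2 = 73**2 = 5329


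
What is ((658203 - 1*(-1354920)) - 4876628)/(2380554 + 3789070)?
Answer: -2863505/6169624 ≈ -0.46413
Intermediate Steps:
((658203 - 1*(-1354920)) - 4876628)/(2380554 + 3789070) = ((658203 + 1354920) - 4876628)/6169624 = (2013123 - 4876628)*(1/6169624) = -2863505*1/6169624 = -2863505/6169624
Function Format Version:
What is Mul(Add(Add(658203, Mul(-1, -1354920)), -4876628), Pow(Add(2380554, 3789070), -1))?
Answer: Rational(-2863505, 6169624) ≈ -0.46413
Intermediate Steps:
Mul(Add(Add(658203, Mul(-1, -1354920)), -4876628), Pow(Add(2380554, 3789070), -1)) = Mul(Add(Add(658203, 1354920), -4876628), Pow(6169624, -1)) = Mul(Add(2013123, -4876628), Rational(1, 6169624)) = Mul(-2863505, Rational(1, 6169624)) = Rational(-2863505, 6169624)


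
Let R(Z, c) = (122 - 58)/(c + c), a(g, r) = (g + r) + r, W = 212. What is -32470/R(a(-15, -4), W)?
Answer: -860455/4 ≈ -2.1511e+5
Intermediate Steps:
a(g, r) = g + 2*r
R(Z, c) = 32/c (R(Z, c) = 64/((2*c)) = 64*(1/(2*c)) = 32/c)
-32470/R(a(-15, -4), W) = -32470/(32/212) = -32470/(32*(1/212)) = -32470/8/53 = -32470*53/8 = -860455/4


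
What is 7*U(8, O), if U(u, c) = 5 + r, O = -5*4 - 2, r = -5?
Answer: 0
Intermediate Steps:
O = -22 (O = -20 - 2 = -22)
U(u, c) = 0 (U(u, c) = 5 - 5 = 0)
7*U(8, O) = 7*0 = 0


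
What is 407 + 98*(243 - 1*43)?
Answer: 20007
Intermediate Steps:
407 + 98*(243 - 1*43) = 407 + 98*(243 - 43) = 407 + 98*200 = 407 + 19600 = 20007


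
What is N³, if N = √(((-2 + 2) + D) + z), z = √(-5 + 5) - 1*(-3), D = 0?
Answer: 3*√3 ≈ 5.1962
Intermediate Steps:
z = 3 (z = √0 + 3 = 0 + 3 = 3)
N = √3 (N = √(((-2 + 2) + 0) + 3) = √((0 + 0) + 3) = √(0 + 3) = √3 ≈ 1.7320)
N³ = (√3)³ = 3*√3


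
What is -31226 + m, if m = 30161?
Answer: -1065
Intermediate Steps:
-31226 + m = -31226 + 30161 = -1065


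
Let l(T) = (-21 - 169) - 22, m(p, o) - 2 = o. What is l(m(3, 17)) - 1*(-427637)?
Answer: 427425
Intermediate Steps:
m(p, o) = 2 + o
l(T) = -212 (l(T) = -190 - 22 = -212)
l(m(3, 17)) - 1*(-427637) = -212 - 1*(-427637) = -212 + 427637 = 427425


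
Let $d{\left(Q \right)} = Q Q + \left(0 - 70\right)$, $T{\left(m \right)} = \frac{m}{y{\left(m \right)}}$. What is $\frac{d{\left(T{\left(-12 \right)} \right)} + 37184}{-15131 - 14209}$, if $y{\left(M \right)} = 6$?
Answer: $- \frac{18559}{14670} \approx -1.2651$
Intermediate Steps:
$T{\left(m \right)} = \frac{m}{6}$
$d{\left(Q \right)} = -70 + Q^{2}$ ($d{\left(Q \right)} = Q^{2} - 70 = -70 + Q^{2}$)
$\frac{d{\left(T{\left(-12 \right)} \right)} + 37184}{-15131 - 14209} = \frac{\left(-70 + \left(\frac{1}{6} \left(-12\right)\right)^{2}\right) + 37184}{-15131 - 14209} = \frac{\left(-70 + \left(-2\right)^{2}\right) + 37184}{-29340} = \left(\left(-70 + 4\right) + 37184\right) \left(- \frac{1}{29340}\right) = \left(-66 + 37184\right) \left(- \frac{1}{29340}\right) = 37118 \left(- \frac{1}{29340}\right) = - \frac{18559}{14670}$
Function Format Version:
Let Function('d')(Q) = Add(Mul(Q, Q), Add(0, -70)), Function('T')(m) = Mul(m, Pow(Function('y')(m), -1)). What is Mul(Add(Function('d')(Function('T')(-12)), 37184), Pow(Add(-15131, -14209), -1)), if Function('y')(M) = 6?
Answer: Rational(-18559, 14670) ≈ -1.2651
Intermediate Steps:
Function('T')(m) = Mul(Rational(1, 6), m) (Function('T')(m) = Mul(m, Pow(6, -1)) = Mul(m, Rational(1, 6)) = Mul(Rational(1, 6), m))
Function('d')(Q) = Add(-70, Pow(Q, 2)) (Function('d')(Q) = Add(Pow(Q, 2), -70) = Add(-70, Pow(Q, 2)))
Mul(Add(Function('d')(Function('T')(-12)), 37184), Pow(Add(-15131, -14209), -1)) = Mul(Add(Add(-70, Pow(Mul(Rational(1, 6), -12), 2)), 37184), Pow(Add(-15131, -14209), -1)) = Mul(Add(Add(-70, Pow(-2, 2)), 37184), Pow(-29340, -1)) = Mul(Add(Add(-70, 4), 37184), Rational(-1, 29340)) = Mul(Add(-66, 37184), Rational(-1, 29340)) = Mul(37118, Rational(-1, 29340)) = Rational(-18559, 14670)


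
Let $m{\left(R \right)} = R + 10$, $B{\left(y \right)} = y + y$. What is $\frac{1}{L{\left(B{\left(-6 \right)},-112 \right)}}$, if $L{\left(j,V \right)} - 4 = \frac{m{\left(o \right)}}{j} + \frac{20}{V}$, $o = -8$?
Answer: $\frac{84}{307} \approx 0.27362$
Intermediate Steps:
$B{\left(y \right)} = 2 y$
$m{\left(R \right)} = 10 + R$
$L{\left(j,V \right)} = 4 + \frac{2}{j} + \frac{20}{V}$ ($L{\left(j,V \right)} = 4 + \left(\frac{10 - 8}{j} + \frac{20}{V}\right) = 4 + \left(\frac{2}{j} + \frac{20}{V}\right) = 4 + \frac{2}{j} + \frac{20}{V}$)
$\frac{1}{L{\left(B{\left(-6 \right)},-112 \right)}} = \frac{1}{4 + \frac{2}{2 \left(-6\right)} + \frac{20}{-112}} = \frac{1}{4 + \frac{2}{-12} + 20 \left(- \frac{1}{112}\right)} = \frac{1}{4 + 2 \left(- \frac{1}{12}\right) - \frac{5}{28}} = \frac{1}{4 - \frac{1}{6} - \frac{5}{28}} = \frac{1}{\frac{307}{84}} = \frac{84}{307}$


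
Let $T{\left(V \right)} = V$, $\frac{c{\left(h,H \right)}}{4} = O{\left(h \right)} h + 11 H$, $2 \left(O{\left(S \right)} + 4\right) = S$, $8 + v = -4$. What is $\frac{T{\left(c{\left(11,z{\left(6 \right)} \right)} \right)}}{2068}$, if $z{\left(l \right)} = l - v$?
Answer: $\frac{39}{94} \approx 0.41489$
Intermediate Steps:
$v = -12$ ($v = -8 - 4 = -12$)
$O{\left(S \right)} = -4 + \frac{S}{2}$
$z{\left(l \right)} = 12 + l$ ($z{\left(l \right)} = l - -12 = l + 12 = 12 + l$)
$c{\left(h,H \right)} = 44 H + 4 h \left(-4 + \frac{h}{2}\right)$ ($c{\left(h,H \right)} = 4 \left(\left(-4 + \frac{h}{2}\right) h + 11 H\right) = 4 \left(h \left(-4 + \frac{h}{2}\right) + 11 H\right) = 4 \left(11 H + h \left(-4 + \frac{h}{2}\right)\right) = 44 H + 4 h \left(-4 + \frac{h}{2}\right)$)
$\frac{T{\left(c{\left(11,z{\left(6 \right)} \right)} \right)}}{2068} = \frac{44 \left(12 + 6\right) + 2 \cdot 11 \left(-8 + 11\right)}{2068} = \left(44 \cdot 18 + 2 \cdot 11 \cdot 3\right) \frac{1}{2068} = \left(792 + 66\right) \frac{1}{2068} = 858 \cdot \frac{1}{2068} = \frac{39}{94}$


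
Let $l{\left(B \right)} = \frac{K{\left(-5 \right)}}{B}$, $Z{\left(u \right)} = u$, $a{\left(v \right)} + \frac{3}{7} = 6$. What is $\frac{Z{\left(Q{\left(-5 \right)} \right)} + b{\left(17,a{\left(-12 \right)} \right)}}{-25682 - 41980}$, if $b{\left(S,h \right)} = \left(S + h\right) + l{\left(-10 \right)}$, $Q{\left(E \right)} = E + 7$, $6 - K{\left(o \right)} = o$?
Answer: $- \frac{1643}{4736340} \approx -0.00034689$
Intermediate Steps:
$a{\left(v \right)} = \frac{39}{7}$ ($a{\left(v \right)} = - \frac{3}{7} + 6 = \frac{39}{7}$)
$K{\left(o \right)} = 6 - o$
$Q{\left(E \right)} = 7 + E$
$l{\left(B \right)} = \frac{11}{B}$ ($l{\left(B \right)} = \frac{6 - -5}{B} = \frac{6 + 5}{B} = \frac{11}{B}$)
$b{\left(S,h \right)} = - \frac{11}{10} + S + h$ ($b{\left(S,h \right)} = \left(S + h\right) + \frac{11}{-10} = \left(S + h\right) + 11 \left(- \frac{1}{10}\right) = \left(S + h\right) - \frac{11}{10} = - \frac{11}{10} + S + h$)
$\frac{Z{\left(Q{\left(-5 \right)} \right)} + b{\left(17,a{\left(-12 \right)} \right)}}{-25682 - 41980} = \frac{\left(7 - 5\right) + \left(- \frac{11}{10} + 17 + \frac{39}{7}\right)}{-25682 - 41980} = \frac{2 + \frac{1503}{70}}{-67662} = \frac{1643}{70} \left(- \frac{1}{67662}\right) = - \frac{1643}{4736340}$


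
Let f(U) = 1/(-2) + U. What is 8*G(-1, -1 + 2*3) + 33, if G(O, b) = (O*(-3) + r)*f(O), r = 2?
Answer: -27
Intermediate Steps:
f(U) = -½ + U
G(O, b) = (2 - 3*O)*(-½ + O) (G(O, b) = (O*(-3) + 2)*(-½ + O) = (-3*O + 2)*(-½ + O) = (2 - 3*O)*(-½ + O))
8*G(-1, -1 + 2*3) + 33 = 8*(-1 - 3*(-1)² + (7/2)*(-1)) + 33 = 8*(-1 - 3*1 - 7/2) + 33 = 8*(-1 - 3 - 7/2) + 33 = 8*(-15/2) + 33 = -60 + 33 = -27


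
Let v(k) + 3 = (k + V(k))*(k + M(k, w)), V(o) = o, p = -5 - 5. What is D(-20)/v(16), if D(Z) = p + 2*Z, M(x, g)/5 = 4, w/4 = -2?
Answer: -50/1149 ≈ -0.043516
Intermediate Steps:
w = -8 (w = 4*(-2) = -8)
p = -10
M(x, g) = 20 (M(x, g) = 5*4 = 20)
v(k) = -3 + 2*k*(20 + k) (v(k) = -3 + (k + k)*(k + 20) = -3 + (2*k)*(20 + k) = -3 + 2*k*(20 + k))
D(Z) = -10 + 2*Z
D(-20)/v(16) = (-10 + 2*(-20))/(-3 + 2*16² + 40*16) = (-10 - 40)/(-3 + 2*256 + 640) = -50/(-3 + 512 + 640) = -50/1149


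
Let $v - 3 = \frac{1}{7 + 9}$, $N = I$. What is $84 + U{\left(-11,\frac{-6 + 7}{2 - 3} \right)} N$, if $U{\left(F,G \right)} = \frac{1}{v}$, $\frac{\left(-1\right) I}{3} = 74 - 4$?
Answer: $\frac{108}{7} \approx 15.429$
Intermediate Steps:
$I = -210$ ($I = - 3 \left(74 - 4\right) = \left(-3\right) 70 = -210$)
$N = -210$
$v = \frac{49}{16}$ ($v = 3 + \frac{1}{7 + 9} = 3 + \frac{1}{16} = \frac{49}{16} \approx 3.0625$)
$U{\left(F,G \right)} = \frac{16}{49}$ ($U{\left(F,G \right)} = \frac{1}{\frac{49}{16}} = \frac{16}{49}$)
$84 + U{\left(-11,\frac{-6 + 7}{2 - 3} \right)} N = 84 + \frac{16}{49} \left(-210\right) = 84 - \frac{480}{7} = \frac{108}{7}$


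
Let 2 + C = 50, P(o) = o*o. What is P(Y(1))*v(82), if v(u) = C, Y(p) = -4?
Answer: 768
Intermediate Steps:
P(o) = o**2
C = 48 (C = -2 + 50 = 48)
v(u) = 48
P(Y(1))*v(82) = (-4)**2*48 = 16*48 = 768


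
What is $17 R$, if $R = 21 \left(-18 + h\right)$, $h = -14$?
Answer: $-11424$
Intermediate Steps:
$R = -672$ ($R = 21 \left(-18 - 14\right) = 21 \left(-32\right) = -672$)
$17 R = 17 \left(-672\right) = -11424$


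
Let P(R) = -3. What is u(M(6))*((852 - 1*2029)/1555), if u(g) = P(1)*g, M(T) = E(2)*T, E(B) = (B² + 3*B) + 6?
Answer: 338976/1555 ≈ 217.99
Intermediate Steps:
E(B) = 6 + B² + 3*B
M(T) = 16*T (M(T) = (6 + 2² + 3*2)*T = (6 + 4 + 6)*T = 16*T)
u(g) = -3*g
u(M(6))*((852 - 1*2029)/1555) = (-48*6)*((852 - 1*2029)/1555) = (-3*96)*((852 - 2029)*(1/1555)) = -(-338976)/1555 = -288*(-1177/1555) = 338976/1555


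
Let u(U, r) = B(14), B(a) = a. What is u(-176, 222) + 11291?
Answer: 11305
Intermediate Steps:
u(U, r) = 14
u(-176, 222) + 11291 = 14 + 11291 = 11305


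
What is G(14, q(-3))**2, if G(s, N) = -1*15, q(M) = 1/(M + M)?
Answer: 225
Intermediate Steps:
q(M) = 1/(2*M)
G(s, N) = -15
G(14, q(-3))**2 = (-15)**2 = 225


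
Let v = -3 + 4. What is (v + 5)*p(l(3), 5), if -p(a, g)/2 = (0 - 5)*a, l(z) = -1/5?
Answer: -12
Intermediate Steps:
l(z) = -⅕ (l(z) = -1*⅕ = -⅕)
v = 1
p(a, g) = 10*a (p(a, g) = -2*(0 - 5)*a = -(-10)*a = 10*a)
(v + 5)*p(l(3), 5) = (1 + 5)*(10*(-⅕)) = 6*(-2) = -12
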